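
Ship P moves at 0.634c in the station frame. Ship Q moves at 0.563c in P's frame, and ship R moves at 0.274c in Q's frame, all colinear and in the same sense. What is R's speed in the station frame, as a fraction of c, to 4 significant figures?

u ≈ 0.9311c

Compose boost 2: (0.563 + 0.634)/(1 + 0.563×0.634) = 1.197/1.35694 = 0.882131
Compose boost 3: (0.274 + 0.882131)/(1 + 0.274×0.882131) = 1.15613/1.24170 = 0.9311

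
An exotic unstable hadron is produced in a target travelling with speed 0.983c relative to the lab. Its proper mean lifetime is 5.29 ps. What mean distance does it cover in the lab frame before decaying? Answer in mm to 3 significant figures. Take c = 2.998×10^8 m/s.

d ≈ 8.49 mm

γ = 1/√(1 − 0.983²) = 5.4465
Dilated lifetime: Δt = γτ₀ = 5.4465 × 5.29 ps = 28.812 ps
d = vΔt = 0.983c × 28.812 ps = 2.9470×10^8 m/s × 2.8812×10^-11 s = 8.49 mm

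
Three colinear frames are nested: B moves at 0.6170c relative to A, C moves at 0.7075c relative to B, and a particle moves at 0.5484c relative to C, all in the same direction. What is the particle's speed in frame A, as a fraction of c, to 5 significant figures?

u ≈ 0.97661c

Compose boost 2: (0.7075 + 0.6170)/(1 + 0.7075×0.6170) = 1.3245/1.436527 = 0.9220151
Compose boost 3: (0.5484 + 0.9220151)/(1 + 0.5484×0.9220151) = 1.470415/1.505633 = 0.97661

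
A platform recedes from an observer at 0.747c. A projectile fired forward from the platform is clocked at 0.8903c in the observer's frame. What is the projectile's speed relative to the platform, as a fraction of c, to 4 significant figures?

u' ≈ 0.4278c

Inverse velocity addition: u' = (u − v)/(1 − uv/c²)
= (0.8903 − 0.747)/(1 − 0.8903×0.747) = 0.1433/0.334946 = 0.4278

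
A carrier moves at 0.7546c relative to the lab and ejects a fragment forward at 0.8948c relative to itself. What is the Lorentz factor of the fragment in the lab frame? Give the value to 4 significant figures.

u_lab = (0.8948 + 0.7546)/(1 + 0.8948×0.7546) = 1.6494/1.675216 = 0.9845894
γ = 1/√(1 − 0.9845894²) = 5.718

γ ≈ 5.718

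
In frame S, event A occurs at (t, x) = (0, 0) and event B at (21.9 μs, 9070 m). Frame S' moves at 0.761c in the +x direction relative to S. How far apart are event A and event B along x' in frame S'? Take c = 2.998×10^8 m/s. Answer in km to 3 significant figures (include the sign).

γ = 1/√(1 − 0.761²) = 1.5414
Δx' = γ(Δx − vΔt) = 1.5414 × (9070 m − 0.761×(2.998×10^8 m/s)×21.9×10^-6 s)
= 1.5414 × (4073.6 m) = 6.28 km

Δx' ≈ 6.28 km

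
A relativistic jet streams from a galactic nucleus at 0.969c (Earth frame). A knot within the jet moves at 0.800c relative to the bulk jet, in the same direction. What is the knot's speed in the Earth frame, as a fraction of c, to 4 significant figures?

Relativistic velocity addition: u = (u' + v)/(1 + u'v/c²)
= (0.800 + 0.969)/(1 + 0.800×0.969) = 1.769/1.77520 = 0.9965

u ≈ 0.9965c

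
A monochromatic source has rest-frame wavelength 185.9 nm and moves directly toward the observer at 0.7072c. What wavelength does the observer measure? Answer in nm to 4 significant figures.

λ_obs ≈ 76.99 nm

Relativistic Doppler: λ_obs = λ_src √((1−β)/(1+β))
= 185.9 × √(0.292800/1.70720) = 185.9 × 0.414136 = 76.99 nm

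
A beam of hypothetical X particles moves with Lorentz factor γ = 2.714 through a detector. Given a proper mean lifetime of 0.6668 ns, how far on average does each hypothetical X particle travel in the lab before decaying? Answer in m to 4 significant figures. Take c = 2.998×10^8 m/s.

β = √(1 − 1/γ²) = √(1 − 1/2.714²) = 0.929644
Dilated lifetime: Δt = γτ₀ = 2.714 × 0.6668 ns = 1.80970 ns
d = vΔt = 0.929644c × 1.80970 ns = 2.78707×10^8 m/s × 1.80970×10^-9 s = 0.5044 m

d ≈ 0.5044 m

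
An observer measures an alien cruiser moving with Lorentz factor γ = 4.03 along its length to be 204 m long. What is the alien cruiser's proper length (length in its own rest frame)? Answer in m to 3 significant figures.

γ = 4.03 (given)
L₀ = γL = 4.03 × 204 = 822 m

L₀ ≈ 822 m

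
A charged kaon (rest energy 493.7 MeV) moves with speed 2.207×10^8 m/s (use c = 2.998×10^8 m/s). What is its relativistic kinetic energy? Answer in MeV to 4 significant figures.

β = v/c = 2.207×10^8 / 2.998×10^8 = 0.736157
γ = 1/√(1 − 0.736157²) = 1.47752
K = (γ − 1)m₀c² = (1.47752 − 1) × 493.7 MeV = 0.477519 × 493.7 MeV = 235.8 MeV

K ≈ 235.8 MeV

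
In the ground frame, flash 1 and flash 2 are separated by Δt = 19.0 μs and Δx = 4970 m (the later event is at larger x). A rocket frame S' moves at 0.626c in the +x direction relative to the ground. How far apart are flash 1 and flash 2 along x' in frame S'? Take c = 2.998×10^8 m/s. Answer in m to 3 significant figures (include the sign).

Δx' ≈ 1800 m

γ = 1/√(1 − 0.626²) = 1.2823
Δx' = γ(Δx − vΔt) = 1.2823 × (4970 m − 0.626×(2.998×10^8 m/s)×19.0×10^-6 s)
= 1.2823 × (1404.2 m) = 1800 m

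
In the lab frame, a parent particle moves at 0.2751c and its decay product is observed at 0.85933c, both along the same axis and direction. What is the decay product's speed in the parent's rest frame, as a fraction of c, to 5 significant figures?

u' ≈ 0.76510c

Inverse velocity addition: u' = (u − v)/(1 − uv/c²)
= (0.85933 − 0.2751)/(1 − 0.85933×0.2751) = 0.58423/0.7635983 = 0.76510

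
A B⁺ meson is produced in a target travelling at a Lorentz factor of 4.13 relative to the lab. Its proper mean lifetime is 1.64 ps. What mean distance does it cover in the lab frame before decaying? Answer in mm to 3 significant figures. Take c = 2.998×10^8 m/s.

d ≈ 1.97 mm

β = √(1 − 1/γ²) = √(1 − 1/4.13²) = 0.97024
Dilated lifetime: Δt = γτ₀ = 4.13 × 1.64 ps = 6.7732 ps
d = vΔt = 0.97024c × 6.7732 ps = 2.9088×10^8 m/s × 6.7732×10^-12 s = 1.97 mm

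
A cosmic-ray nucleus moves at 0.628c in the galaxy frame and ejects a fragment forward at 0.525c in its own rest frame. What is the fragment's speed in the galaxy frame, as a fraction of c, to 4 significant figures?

u ≈ 0.8671c

Compose boost 2: (0.525 + 0.628)/(1 + 0.525×0.628) = 1.153/1.32970 = 0.8671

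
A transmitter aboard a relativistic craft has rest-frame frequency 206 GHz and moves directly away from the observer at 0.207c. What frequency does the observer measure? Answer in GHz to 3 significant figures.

f_obs ≈ 167 GHz

Relativistic Doppler: f_obs = f_src √((1−β)/(1+β))
= 206 × √(0.79300/1.2070) = 206 × 0.81056 = 167 GHz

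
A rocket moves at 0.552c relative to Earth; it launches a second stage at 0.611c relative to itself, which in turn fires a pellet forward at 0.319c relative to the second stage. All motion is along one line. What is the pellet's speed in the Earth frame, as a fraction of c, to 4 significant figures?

Compose boost 2: (0.611 + 0.552)/(1 + 0.611×0.552) = 1.163/1.33727 = 0.869681
Compose boost 3: (0.319 + 0.869681)/(1 + 0.319×0.869681) = 1.18868/1.27743 = 0.9305

u ≈ 0.9305c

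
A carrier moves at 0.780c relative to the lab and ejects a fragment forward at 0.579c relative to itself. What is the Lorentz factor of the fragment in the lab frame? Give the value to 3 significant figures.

γ ≈ 2.85

u_lab = (0.579 + 0.780)/(1 + 0.579×0.780) = 1.359/1.45162 = 0.936195
γ = 1/√(1 − 0.936195²) = 2.85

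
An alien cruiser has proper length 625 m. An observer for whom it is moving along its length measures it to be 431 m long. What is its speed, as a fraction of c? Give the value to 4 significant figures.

γ = L₀/L = 625/431 = 1.45012
β = √(1 − 1/γ²) = 0.7242

β ≈ 0.7242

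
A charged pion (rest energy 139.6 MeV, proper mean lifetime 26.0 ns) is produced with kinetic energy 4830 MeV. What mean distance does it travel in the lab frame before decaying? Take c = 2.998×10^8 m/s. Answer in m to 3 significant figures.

γ = 1 + K/(m₀c²) = 1 + 4830/139.6 = 35.599
β = √(1 − 1/γ²) = 0.99961
Dilated lifetime: γτ₀ = 35.599 × 26.0 ns = 925.57 ns
d = βc·γτ₀ = 0.99961 × (2.998×10^8 m/s) × 9.2557×10^-7 s = 277 m

d ≈ 277 m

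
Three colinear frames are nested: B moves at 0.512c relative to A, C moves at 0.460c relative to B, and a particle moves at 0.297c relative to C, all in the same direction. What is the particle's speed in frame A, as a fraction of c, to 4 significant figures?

Compose boost 2: (0.460 + 0.512)/(1 + 0.460×0.512) = 0.9720/1.23552 = 0.786713
Compose boost 3: (0.297 + 0.786713)/(1 + 0.297×0.786713) = 1.08371/1.23365 = 0.8785

u ≈ 0.8785c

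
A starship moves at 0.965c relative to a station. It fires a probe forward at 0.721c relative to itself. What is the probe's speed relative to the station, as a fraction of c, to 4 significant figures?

Relativistic velocity addition: u = (u' + v)/(1 + u'v/c²)
= (0.721 + 0.965)/(1 + 0.721×0.965) = 1.686/1.69576 = 0.9942

u ≈ 0.9942c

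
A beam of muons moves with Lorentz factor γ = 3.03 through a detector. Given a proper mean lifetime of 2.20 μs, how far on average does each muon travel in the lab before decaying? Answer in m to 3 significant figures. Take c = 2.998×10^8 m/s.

β = √(1 − 1/γ²) = √(1 − 1/3.03²) = 0.94397
Dilated lifetime: Δt = γτ₀ = 3.03 × 2.20 μs = 6.6660 μs
d = vΔt = 0.94397c × 6.6660 μs = 2.8300×10^8 m/s × 6.6660×10^-6 s = 1890 m

d ≈ 1890 m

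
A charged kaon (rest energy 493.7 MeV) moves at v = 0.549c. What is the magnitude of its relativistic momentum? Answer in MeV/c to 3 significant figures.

p ≈ 324 MeV/c

γ = 1/√(1 − 0.549²) = 1.1964
p = γβm₀c = 1.1964 × 0.549 × 493.7 MeV/c = 324 MeV/c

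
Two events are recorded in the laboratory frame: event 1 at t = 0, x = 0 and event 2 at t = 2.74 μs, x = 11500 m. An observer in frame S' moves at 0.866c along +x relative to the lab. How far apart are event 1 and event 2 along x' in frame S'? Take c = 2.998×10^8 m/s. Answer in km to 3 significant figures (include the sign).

γ = 1/√(1 − 0.866²) = 1.9998
Δx' = γ(Δx − vΔt) = 1.9998 × (11500 m − 0.866×(2.998×10^8 m/s)×2.74×10^-6 s)
= 1.9998 × (10789 m) = 21.6 km

Δx' ≈ 21.6 km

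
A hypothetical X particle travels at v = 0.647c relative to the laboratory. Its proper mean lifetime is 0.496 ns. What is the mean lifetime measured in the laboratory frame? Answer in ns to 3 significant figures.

γ = 1/√(1 − 0.647²) = 1.3115
Time dilation: Δt = γτ₀ = 1.3115 × 0.496 ns = 0.651 ns

Δt ≈ 0.651 ns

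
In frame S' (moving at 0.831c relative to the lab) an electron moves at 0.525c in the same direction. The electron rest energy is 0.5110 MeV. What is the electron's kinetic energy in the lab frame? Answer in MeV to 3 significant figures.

K ≈ 1.04 MeV

u_lab = (0.525 + 0.831)/(1 + 0.525×0.831) = 0.944109
γ = 1/√(1 − 0.944109²) = 3.0337
K = (γ − 1)m₀c² = (3.0337 − 1) × 0.5110 = 2.0337 × 0.5110 = 1.04 MeV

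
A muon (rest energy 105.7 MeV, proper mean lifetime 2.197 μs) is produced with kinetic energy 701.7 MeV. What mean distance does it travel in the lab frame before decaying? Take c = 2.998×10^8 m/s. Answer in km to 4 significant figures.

d ≈ 4.988 km

γ = 1 + K/(m₀c²) = 1 + 701.7/105.7 = 7.63860
β = √(1 − 1/γ²) = 0.991394
Dilated lifetime: γτ₀ = 7.63860 × 2.197 μs = 16.7820 μs
d = βc·γτ₀ = 0.991394 × (2.998×10^8 m/s) × 1.67820×10^-5 s = 4.988 km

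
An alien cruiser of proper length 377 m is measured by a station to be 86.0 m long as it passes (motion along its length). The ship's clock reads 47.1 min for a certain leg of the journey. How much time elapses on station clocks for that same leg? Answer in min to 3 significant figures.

Length contraction ⇒ γ = L₀/L = 377/86.0 = 4.3837
Time dilation: Δt = γτ₀ = 4.3837 × 47.1 min = 206 min

Δt ≈ 206 min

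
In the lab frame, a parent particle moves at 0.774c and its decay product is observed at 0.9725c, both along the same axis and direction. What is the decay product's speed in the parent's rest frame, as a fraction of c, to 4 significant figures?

u' ≈ 0.8027c

Inverse velocity addition: u' = (u − v)/(1 − uv/c²)
= (0.9725 − 0.774)/(1 − 0.9725×0.774) = 0.1985/0.247285 = 0.8027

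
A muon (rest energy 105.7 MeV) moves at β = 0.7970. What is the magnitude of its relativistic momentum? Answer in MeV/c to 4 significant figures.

p ≈ 139.5 MeV/c

γ = 1/√(1 − 0.7970²) = 1.65569
p = γβm₀c = 1.65569 × 0.7970 × 105.7 MeV/c = 139.5 MeV/c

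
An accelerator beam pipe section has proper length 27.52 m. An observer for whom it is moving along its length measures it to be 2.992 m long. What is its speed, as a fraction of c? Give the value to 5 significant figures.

β ≈ 0.99407

γ = L₀/L = 27.52/2.992 = 9.197861
β = √(1 − 1/γ²) = 0.99407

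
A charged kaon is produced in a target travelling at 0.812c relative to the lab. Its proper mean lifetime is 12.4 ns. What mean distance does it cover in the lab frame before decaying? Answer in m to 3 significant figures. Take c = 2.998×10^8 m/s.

d ≈ 5.17 m

γ = 1/√(1 − 0.812²) = 1.7133
Dilated lifetime: Δt = γτ₀ = 1.7133 × 12.4 ns = 21.245 ns
d = vΔt = 0.812c × 21.245 ns = 2.4344×10^8 m/s × 2.1245×10^-8 s = 5.17 m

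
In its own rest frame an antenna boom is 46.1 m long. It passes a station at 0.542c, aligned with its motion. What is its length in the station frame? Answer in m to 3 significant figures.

L ≈ 38.7 m

γ = 1/√(1 − 0.542²) = 1.1899
Length contraction: L = L₀/γ = 46.1/1.1899 = 38.7 m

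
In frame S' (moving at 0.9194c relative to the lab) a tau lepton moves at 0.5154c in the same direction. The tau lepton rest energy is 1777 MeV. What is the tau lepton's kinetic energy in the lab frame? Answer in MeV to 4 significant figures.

u_lab = (0.5154 + 0.9194)/(1 + 0.5154×0.9194) = 0.9734990
γ = 1/√(1 − 0.9734990²) = 4.37271
K = (γ − 1)m₀c² = (4.37271 − 1) × 1777 = 3.37271 × 1777 = 5993 MeV

K ≈ 5993 MeV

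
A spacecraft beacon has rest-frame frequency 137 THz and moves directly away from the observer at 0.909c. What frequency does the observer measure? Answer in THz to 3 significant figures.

Relativistic Doppler: f_obs = f_src √((1−β)/(1+β))
= 137 × √(0.091000/1.9090) = 137 × 0.21833 = 29.9 THz

f_obs ≈ 29.9 THz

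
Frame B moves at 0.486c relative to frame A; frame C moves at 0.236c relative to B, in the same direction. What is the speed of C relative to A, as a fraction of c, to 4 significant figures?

u ≈ 0.6477c

Compose boost 2: (0.236 + 0.486)/(1 + 0.236×0.486) = 0.7220/1.11470 = 0.6477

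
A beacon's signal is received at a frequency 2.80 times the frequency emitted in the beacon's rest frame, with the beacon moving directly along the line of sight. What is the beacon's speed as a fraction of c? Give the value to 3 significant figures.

f_obs/f_src = √((1+β)/(1−β)) = 2.80  ⇒  (1+β)/(1−β) = 7.8400
β = |1 − D²|/(1 + D²) = |1 − 7.8400|/(1 + 7.8400) = 0.774

β ≈ 0.774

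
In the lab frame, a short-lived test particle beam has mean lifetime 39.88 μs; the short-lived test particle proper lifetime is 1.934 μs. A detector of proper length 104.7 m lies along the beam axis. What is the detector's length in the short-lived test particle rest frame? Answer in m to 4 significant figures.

Time dilation ⇒ γ = Δt/τ₀ = 39.88/1.934 = 20.6205
Length contraction: L = L₀/γ = 104.7/20.6205 = 5.077 m

L ≈ 5.077 m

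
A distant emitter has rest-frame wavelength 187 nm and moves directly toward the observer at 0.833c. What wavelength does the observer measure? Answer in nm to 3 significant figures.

Relativistic Doppler: λ_obs = λ_src √((1−β)/(1+β))
= 187 × √(0.16700/1.8330) = 187 × 0.30184 = 56.4 nm

λ_obs ≈ 56.4 nm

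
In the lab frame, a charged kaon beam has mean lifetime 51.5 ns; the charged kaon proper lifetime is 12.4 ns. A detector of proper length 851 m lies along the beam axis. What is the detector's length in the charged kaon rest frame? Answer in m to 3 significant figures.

L ≈ 205 m

Time dilation ⇒ γ = Δt/τ₀ = 51.5/12.4 = 4.1532
Length contraction: L = L₀/γ = 851/4.1532 = 205 m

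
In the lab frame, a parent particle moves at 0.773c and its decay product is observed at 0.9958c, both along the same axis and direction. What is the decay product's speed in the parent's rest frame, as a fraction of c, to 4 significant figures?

u' ≈ 0.9677c

Inverse velocity addition: u' = (u − v)/(1 − uv/c²)
= (0.9958 − 0.773)/(1 − 0.9958×0.773) = 0.2228/0.230247 = 0.9677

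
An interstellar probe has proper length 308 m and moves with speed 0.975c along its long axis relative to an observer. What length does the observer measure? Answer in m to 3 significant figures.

L ≈ 68.4 m

γ = 1/√(1 − 0.975²) = 4.5004
Length contraction: L = L₀/γ = 308/4.5004 = 68.4 m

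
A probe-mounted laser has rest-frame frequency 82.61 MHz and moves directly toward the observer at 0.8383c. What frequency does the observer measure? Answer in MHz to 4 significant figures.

Relativistic Doppler: f_obs = f_src √((1+β)/(1−β))
= 82.61 × √(1.83830/0.161700) = 82.61 × 3.37173 = 278.5 MHz

f_obs ≈ 278.5 MHz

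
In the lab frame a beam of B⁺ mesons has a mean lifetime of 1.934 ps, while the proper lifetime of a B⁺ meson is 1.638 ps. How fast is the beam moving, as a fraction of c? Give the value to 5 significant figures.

β ≈ 0.53167

γ = Δt/τ₀ = 1.934/1.638 = 1.180708
β = √(1 − 1/γ²) = √(1 − 1/1.180708²) = 0.53167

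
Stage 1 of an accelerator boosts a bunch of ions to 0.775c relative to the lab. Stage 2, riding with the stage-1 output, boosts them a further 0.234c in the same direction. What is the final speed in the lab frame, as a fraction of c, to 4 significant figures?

Compose boost 2: (0.234 + 0.775)/(1 + 0.234×0.775) = 1.009/1.18135 = 0.8541

u ≈ 0.8541c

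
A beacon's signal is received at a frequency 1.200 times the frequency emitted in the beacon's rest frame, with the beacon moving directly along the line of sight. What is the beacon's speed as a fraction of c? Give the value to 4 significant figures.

f_obs/f_src = √((1+β)/(1−β)) = 1.200  ⇒  (1+β)/(1−β) = 1.44000
β = |1 − D²|/(1 + D²) = |1 − 1.44000|/(1 + 1.44000) = 0.1803

β ≈ 0.1803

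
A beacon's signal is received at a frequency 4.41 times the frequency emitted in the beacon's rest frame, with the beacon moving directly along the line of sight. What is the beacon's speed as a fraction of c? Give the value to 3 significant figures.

β ≈ 0.902

f_obs/f_src = √((1+β)/(1−β)) = 4.41  ⇒  (1+β)/(1−β) = 19.448
β = |1 − D²|/(1 + D²) = |1 − 19.448|/(1 + 19.448) = 0.902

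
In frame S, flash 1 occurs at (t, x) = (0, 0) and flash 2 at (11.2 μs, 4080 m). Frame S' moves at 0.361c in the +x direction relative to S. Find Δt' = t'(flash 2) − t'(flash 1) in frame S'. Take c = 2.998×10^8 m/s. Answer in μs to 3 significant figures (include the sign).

Δt' ≈ 6.74 μs

γ = 1/√(1 − 0.361²) = 1.0723
Δt' = γ(Δt − vΔx/c²) = 1.0723 × (11.2 μs − 0.361×4080 m / (2.998×10^8 m/s))
= 1.0723 × (6.2871 μs) = 6.74 μs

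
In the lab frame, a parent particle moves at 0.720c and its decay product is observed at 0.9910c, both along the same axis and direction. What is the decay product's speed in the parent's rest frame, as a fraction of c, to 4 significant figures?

Inverse velocity addition: u' = (u − v)/(1 − uv/c²)
= (0.9910 − 0.720)/(1 − 0.9910×0.720) = 0.2710/0.286480 = 0.9460

u' ≈ 0.9460c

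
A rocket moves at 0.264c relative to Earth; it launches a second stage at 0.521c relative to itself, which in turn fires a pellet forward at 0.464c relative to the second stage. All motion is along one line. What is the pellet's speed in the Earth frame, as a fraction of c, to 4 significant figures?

u ≈ 0.8742c

Compose boost 2: (0.521 + 0.264)/(1 + 0.521×0.264) = 0.7850/1.13754 = 0.690083
Compose boost 3: (0.464 + 0.690083)/(1 + 0.464×0.690083) = 1.15408/1.32020 = 0.8742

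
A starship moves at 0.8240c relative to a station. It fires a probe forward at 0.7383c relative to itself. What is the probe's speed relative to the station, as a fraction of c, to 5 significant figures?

Relativistic velocity addition: u = (u' + v)/(1 + u'v/c²)
= (0.7383 + 0.8240)/(1 + 0.7383×0.8240) = 1.5623/1.608359 = 0.97136

u ≈ 0.97136c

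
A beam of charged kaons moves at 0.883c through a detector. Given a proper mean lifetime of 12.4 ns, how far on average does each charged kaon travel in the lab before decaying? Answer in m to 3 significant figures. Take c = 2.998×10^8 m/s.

d ≈ 6.99 m

γ = 1/√(1 − 0.883²) = 2.1305
Dilated lifetime: Δt = γτ₀ = 2.1305 × 12.4 ns = 26.418 ns
d = vΔt = 0.883c × 26.418 ns = 2.6472×10^8 m/s × 2.6418×10^-8 s = 6.99 m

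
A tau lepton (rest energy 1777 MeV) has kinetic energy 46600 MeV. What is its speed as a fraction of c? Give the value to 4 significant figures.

γ = 1 + K/(m₀c²) = 1 + 46600/1777 = 27.2240
β = √(1 − 1/γ²) = 0.9993

β ≈ 0.9993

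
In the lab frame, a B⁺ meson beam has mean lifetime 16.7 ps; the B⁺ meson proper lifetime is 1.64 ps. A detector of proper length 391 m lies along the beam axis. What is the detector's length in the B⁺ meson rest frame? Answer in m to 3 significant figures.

Time dilation ⇒ γ = Δt/τ₀ = 16.7/1.64 = 10.183
Length contraction: L = L₀/γ = 391/10.183 = 38.4 m

L ≈ 38.4 m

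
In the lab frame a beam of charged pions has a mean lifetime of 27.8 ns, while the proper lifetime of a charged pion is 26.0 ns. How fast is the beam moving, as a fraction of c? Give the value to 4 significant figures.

γ = Δt/τ₀ = 27.8/26.0 = 1.06923
β = √(1 − 1/γ²) = √(1 − 1/1.06923²) = 0.3540

β ≈ 0.3540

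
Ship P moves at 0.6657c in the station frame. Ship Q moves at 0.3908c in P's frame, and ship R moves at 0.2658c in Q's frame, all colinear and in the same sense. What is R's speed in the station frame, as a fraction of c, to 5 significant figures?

Compose boost 2: (0.3908 + 0.6657)/(1 + 0.3908×0.6657) = 1.0565/1.260156 = 0.8383886
Compose boost 3: (0.2658 + 0.8383886)/(1 + 0.2658×0.8383886) = 1.104189/1.222844 = 0.90297

u ≈ 0.90297c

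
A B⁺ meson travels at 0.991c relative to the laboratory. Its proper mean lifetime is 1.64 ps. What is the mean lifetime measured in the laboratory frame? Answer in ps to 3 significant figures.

γ = 1/√(1 − 0.991²) = 7.4704
Time dilation: Δt = γτ₀ = 7.4704 × 1.64 ps = 12.3 ps

Δt ≈ 12.3 ps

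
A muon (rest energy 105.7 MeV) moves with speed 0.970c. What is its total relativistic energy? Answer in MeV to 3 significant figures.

γ = 1/√(1 − 0.970²) = 4.1135
E = γm₀c² = 4.1135 × 105.7 MeV = 435 MeV

E ≈ 435 MeV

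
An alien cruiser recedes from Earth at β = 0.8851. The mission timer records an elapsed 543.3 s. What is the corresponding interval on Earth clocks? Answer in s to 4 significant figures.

Δt ≈ 1167 s

γ = 1/√(1 − 0.8851²) = 2.14869
Time dilation: Δt = γτ₀ = 2.14869 × 543.3 s = 1167 s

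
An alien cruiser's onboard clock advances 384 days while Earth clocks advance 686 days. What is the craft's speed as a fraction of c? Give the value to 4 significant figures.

β ≈ 0.8287

γ = Δt/τ₀ = 686/384 = 1.78646
β = √(1 − 1/γ²) = √(1 − 1/1.78646²) = 0.8287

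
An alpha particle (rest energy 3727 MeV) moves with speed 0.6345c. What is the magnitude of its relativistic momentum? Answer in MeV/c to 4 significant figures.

γ = 1/√(1 − 0.6345²) = 1.29379
p = γβm₀c = 1.29379 × 0.6345 × 3727 MeV/c = 3060 MeV/c

p ≈ 3060 MeV/c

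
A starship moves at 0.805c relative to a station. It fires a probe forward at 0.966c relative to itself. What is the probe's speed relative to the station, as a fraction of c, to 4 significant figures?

Relativistic velocity addition: u = (u' + v)/(1 + u'v/c²)
= (0.966 + 0.805)/(1 + 0.966×0.805) = 1.771/1.77763 = 0.9963

u ≈ 0.9963c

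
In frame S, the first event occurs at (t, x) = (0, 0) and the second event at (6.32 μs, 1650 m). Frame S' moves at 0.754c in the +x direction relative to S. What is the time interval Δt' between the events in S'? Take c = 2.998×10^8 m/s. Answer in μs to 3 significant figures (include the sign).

Δt' ≈ 3.30 μs

γ = 1/√(1 − 0.754²) = 1.5224
Δt' = γ(Δt − vΔx/c²) = 1.5224 × (6.32 μs − 0.754×1650 m / (2.998×10^8 m/s))
= 1.5224 × (2.1702 μs) = 3.30 μs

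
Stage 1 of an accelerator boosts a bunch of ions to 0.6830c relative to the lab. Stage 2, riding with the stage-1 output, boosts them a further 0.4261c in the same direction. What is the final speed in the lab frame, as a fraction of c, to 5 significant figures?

Compose boost 2: (0.4261 + 0.6830)/(1 + 0.4261×0.6830) = 1.1091/1.291026 = 0.85908

u ≈ 0.85908c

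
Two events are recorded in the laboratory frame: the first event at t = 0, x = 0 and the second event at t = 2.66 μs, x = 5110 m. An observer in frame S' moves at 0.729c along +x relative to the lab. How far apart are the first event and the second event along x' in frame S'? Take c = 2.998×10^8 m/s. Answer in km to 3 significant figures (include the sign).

γ = 1/√(1 − 0.729²) = 1.4609
Δx' = γ(Δx − vΔt) = 1.4609 × (5110 m − 0.729×(2.998×10^8 m/s)×2.66×10^-6 s)
= 1.4609 × (4528.6 m) = 6.62 km

Δx' ≈ 6.62 km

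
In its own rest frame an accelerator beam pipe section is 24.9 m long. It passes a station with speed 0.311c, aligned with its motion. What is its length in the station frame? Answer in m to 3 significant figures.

γ = 1/√(1 − 0.311²) = 1.0522
Length contraction: L = L₀/γ = 24.9/1.0522 = 23.7 m

L ≈ 23.7 m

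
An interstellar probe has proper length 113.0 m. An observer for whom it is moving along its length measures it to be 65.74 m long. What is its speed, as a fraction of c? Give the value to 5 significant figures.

β ≈ 0.81335

γ = L₀/L = 113.0/65.74 = 1.718893
β = √(1 − 1/γ²) = 0.81335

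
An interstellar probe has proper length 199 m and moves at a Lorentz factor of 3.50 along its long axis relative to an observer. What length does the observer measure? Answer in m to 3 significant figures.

L ≈ 56.9 m

γ = 3.50 (given)
Length contraction: L = L₀/γ = 199/3.50 = 56.9 m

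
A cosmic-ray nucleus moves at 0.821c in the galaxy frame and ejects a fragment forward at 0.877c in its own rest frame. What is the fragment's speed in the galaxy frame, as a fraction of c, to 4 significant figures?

u ≈ 0.9872c

Compose boost 2: (0.877 + 0.821)/(1 + 0.877×0.821) = 1.698/1.72002 = 0.9872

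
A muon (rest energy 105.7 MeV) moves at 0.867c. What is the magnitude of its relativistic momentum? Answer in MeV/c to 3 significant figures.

p ≈ 184 MeV/c

γ = 1/√(1 − 0.867²) = 2.0068
p = γβm₀c = 2.0068 × 0.867 × 105.7 MeV/c = 184 MeV/c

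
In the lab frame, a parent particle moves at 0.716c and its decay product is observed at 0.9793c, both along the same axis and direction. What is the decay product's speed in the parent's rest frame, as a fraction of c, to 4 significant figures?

u' ≈ 0.8811c

Inverse velocity addition: u' = (u − v)/(1 − uv/c²)
= (0.9793 − 0.716)/(1 − 0.9793×0.716) = 0.2633/0.298821 = 0.8811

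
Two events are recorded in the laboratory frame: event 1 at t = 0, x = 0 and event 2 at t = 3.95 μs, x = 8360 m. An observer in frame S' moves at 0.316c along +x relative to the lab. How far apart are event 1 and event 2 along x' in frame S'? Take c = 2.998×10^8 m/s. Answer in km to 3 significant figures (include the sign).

Δx' ≈ 8.42 km

γ = 1/√(1 − 0.316²) = 1.0540
Δx' = γ(Δx − vΔt) = 1.0540 × (8360 m − 0.316×(2.998×10^8 m/s)×3.95×10^-6 s)
= 1.0540 × (7985.8 m) = 8.42 km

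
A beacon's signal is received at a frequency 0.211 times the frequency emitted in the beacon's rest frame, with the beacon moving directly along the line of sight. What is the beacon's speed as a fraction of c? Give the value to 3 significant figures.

f_obs/f_src = √((1−β)/(1+β)) = 0.211  ⇒  (1−β)/(1+β) = 0.044521
β = |1 − D²|/(1 + D²) = |1 − 0.044521|/(1 + 0.044521) = 0.915

β ≈ 0.915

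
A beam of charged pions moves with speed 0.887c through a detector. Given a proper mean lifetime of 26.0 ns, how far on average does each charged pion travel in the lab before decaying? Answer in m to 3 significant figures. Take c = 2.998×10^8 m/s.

d ≈ 15.0 m

γ = 1/√(1 − 0.887²) = 2.1656
Dilated lifetime: Δt = γτ₀ = 2.1656 × 26.0 ns = 56.305 ns
d = vΔt = 0.887c × 56.305 ns = 2.6592×10^8 m/s × 5.6305×10^-8 s = 15.0 m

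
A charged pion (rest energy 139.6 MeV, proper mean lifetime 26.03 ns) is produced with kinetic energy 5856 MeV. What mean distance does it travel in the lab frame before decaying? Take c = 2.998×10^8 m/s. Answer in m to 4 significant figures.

γ = 1 + K/(m₀c²) = 1 + 5856/139.6 = 42.9484
β = √(1 − 1/γ²) = 0.999729
Dilated lifetime: γτ₀ = 42.9484 × 26.03 ns = 1117.95 ns
d = βc·γτ₀ = 0.999729 × (2.998×10^8 m/s) × 1.11795×10^-6 s = 335.1 m

d ≈ 335.1 m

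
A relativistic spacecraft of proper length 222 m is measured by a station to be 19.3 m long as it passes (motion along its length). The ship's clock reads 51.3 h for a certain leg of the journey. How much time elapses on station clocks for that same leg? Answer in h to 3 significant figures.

Δt ≈ 590 h

Length contraction ⇒ γ = L₀/L = 222/19.3 = 11.503
Time dilation: Δt = γτ₀ = 11.503 × 51.3 h = 590 h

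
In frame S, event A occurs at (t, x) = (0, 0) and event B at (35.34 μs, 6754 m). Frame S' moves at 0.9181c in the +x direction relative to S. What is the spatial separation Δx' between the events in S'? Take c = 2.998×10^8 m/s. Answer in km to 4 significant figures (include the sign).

γ = 1/√(1 − 0.9181²) = 2.52303
Δx' = γ(Δx − vΔt) = 2.52303 × (6754 m − 0.9181×(2.998×10^8 m/s)×35.34×10^-6 s)
= 2.52303 × (-2973.21 m) = -7.501 km

Δx' ≈ -7.501 km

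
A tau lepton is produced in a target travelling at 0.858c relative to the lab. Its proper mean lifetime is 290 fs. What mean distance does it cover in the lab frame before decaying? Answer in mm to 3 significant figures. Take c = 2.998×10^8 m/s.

d ≈ 0.145 mm

γ = 1/√(1 − 0.858²) = 1.9469
Dilated lifetime: Δt = γτ₀ = 1.9469 × 290 fs = 564.59 fs
d = vΔt = 0.858c × 564.59 fs = 2.5723×10^8 m/s × 5.6459×10^-13 s = 0.145 mm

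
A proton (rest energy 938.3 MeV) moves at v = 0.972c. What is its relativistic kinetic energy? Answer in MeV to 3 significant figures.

K ≈ 3050 MeV

γ = 1/√(1 − 0.972²) = 4.2557
K = (γ − 1)m₀c² = (4.2557 − 1) × 938.3 MeV = 3.2557 × 938.3 MeV = 3050 MeV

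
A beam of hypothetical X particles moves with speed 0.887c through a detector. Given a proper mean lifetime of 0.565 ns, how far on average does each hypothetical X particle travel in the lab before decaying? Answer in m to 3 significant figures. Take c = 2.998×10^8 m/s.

γ = 1/√(1 − 0.887²) = 2.1656
Dilated lifetime: Δt = γτ₀ = 2.1656 × 0.565 ns = 1.2236 ns
d = vΔt = 0.887c × 1.2236 ns = 2.6592×10^8 m/s × 1.2236×10^-9 s = 0.325 m

d ≈ 0.325 m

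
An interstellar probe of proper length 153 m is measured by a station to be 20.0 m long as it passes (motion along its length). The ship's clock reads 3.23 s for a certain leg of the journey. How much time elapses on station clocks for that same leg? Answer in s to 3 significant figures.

Length contraction ⇒ γ = L₀/L = 153/20.0 = 7.6500
Time dilation: Δt = γτ₀ = 7.6500 × 3.23 s = 24.7 s

Δt ≈ 24.7 s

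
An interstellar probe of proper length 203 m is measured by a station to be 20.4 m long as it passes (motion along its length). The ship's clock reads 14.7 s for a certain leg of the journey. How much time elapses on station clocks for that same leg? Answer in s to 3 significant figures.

Δt ≈ 146 s

Length contraction ⇒ γ = L₀/L = 203/20.4 = 9.9510
Time dilation: Δt = γτ₀ = 9.9510 × 14.7 s = 146 s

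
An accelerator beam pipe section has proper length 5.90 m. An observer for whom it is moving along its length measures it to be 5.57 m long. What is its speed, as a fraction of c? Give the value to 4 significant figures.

γ = L₀/L = 5.90/5.57 = 1.05925
β = √(1 − 1/γ²) = 0.3298

β ≈ 0.3298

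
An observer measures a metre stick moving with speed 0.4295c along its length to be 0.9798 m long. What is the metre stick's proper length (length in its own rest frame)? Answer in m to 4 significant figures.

γ = 1/√(1 − 0.4295²) = 1.10734
L₀ = γL = 1.10734 × 0.9798 = 1.085 m

L₀ ≈ 1.085 m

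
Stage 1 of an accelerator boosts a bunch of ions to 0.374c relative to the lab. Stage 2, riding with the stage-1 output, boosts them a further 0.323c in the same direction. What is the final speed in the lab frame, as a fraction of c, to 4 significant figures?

u ≈ 0.6219c

Compose boost 2: (0.323 + 0.374)/(1 + 0.323×0.374) = 0.6970/1.12080 = 0.6219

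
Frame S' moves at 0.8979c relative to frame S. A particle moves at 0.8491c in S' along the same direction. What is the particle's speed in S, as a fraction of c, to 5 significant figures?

u ≈ 0.99126c

Relativistic velocity addition: u = (u' + v)/(1 + u'v/c²)
= (0.8491 + 0.8979)/(1 + 0.8491×0.8979) = 1.7470/1.762407 = 0.99126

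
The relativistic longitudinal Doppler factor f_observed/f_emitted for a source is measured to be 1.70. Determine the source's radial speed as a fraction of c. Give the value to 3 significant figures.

f_obs/f_src = √((1+β)/(1−β)) = 1.70  ⇒  (1+β)/(1−β) = 2.8900
β = |1 − D²|/(1 + D²) = |1 − 2.8900|/(1 + 2.8900) = 0.486

β ≈ 0.486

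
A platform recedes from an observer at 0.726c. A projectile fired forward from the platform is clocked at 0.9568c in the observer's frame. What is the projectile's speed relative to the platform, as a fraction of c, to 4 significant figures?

Inverse velocity addition: u' = (u − v)/(1 − uv/c²)
= (0.9568 − 0.726)/(1 − 0.9568×0.726) = 0.2308/0.305363 = 0.7558

u' ≈ 0.7558c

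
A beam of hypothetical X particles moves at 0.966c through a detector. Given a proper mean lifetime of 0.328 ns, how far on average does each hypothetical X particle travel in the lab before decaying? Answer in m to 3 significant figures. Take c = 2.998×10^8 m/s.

γ = 1/√(1 − 0.966²) = 3.8678
Dilated lifetime: Δt = γτ₀ = 3.8678 × 0.328 ns = 1.2687 ns
d = vΔt = 0.966c × 1.2687 ns = 2.8961×10^8 m/s × 1.2687×10^-9 s = 0.367 m

d ≈ 0.367 m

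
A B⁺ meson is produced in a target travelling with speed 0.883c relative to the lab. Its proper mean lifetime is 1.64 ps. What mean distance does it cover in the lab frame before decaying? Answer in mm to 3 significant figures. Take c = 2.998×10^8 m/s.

γ = 1/√(1 − 0.883²) = 2.1305
Dilated lifetime: Δt = γτ₀ = 2.1305 × 1.64 ps = 3.4940 ps
d = vΔt = 0.883c × 3.4940 ps = 2.6472×10^8 m/s × 3.4940×10^-12 s = 0.925 mm

d ≈ 0.925 mm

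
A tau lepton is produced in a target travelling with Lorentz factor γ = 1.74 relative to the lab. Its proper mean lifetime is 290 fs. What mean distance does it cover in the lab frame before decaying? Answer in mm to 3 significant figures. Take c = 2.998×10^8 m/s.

d ≈ 0.124 mm

β = √(1 − 1/γ²) = √(1 − 1/1.74²) = 0.81836
Dilated lifetime: Δt = γτ₀ = 1.74 × 290 fs = 504.60 fs
d = vΔt = 0.81836c × 504.60 fs = 2.4534×10^8 m/s × 5.0460×10^-13 s = 0.124 mm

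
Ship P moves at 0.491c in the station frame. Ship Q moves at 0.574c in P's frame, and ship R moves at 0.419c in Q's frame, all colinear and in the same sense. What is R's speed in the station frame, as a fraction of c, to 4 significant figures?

Compose boost 2: (0.574 + 0.491)/(1 + 0.574×0.491) = 1.065/1.28183 = 0.830841
Compose boost 3: (0.419 + 0.830841)/(1 + 0.419×0.830841) = 1.24984/1.34812 = 0.9271

u ≈ 0.9271c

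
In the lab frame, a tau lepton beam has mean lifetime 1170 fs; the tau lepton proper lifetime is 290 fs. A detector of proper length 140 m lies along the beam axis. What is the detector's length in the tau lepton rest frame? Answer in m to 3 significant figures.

L ≈ 34.7 m

Time dilation ⇒ γ = Δt/τ₀ = 1170/290 = 4.0345
Length contraction: L = L₀/γ = 140/4.0345 = 34.7 m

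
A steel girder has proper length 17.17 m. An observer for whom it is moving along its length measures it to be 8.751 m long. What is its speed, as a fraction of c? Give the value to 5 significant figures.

β ≈ 0.86037

γ = L₀/L = 17.17/8.751 = 1.962061
β = √(1 − 1/γ²) = 0.86037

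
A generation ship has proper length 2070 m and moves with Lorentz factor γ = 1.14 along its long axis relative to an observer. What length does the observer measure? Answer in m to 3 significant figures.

γ = 1.14 (given)
Length contraction: L = L₀/γ = 2070/1.14 = 1820 m

L ≈ 1820 m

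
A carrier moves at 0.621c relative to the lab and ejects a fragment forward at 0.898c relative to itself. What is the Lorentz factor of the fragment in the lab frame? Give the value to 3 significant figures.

γ ≈ 4.52

u_lab = (0.898 + 0.621)/(1 + 0.898×0.621) = 1.519/1.55766 = 0.975182
γ = 1/√(1 − 0.975182²) = 4.52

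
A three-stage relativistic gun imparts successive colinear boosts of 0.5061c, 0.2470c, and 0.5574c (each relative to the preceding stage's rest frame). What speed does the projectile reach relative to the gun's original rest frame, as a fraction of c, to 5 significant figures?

Compose boost 2: (0.2470 + 0.5061)/(1 + 0.2470×0.5061) = 0.75310/1.125007 = 0.6694182
Compose boost 3: (0.5574 + 0.6694182)/(1 + 0.5574×0.6694182) = 1.226818/1.373134 = 0.89344

u ≈ 0.89344c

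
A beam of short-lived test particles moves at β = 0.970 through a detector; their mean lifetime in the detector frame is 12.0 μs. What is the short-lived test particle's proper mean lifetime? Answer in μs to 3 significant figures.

τ₀ ≈ 2.92 μs

γ = 1/√(1 − 0.970²) = 4.1135
Proper time: τ₀ = Δt/γ = 12.0/4.1135 = 2.92 μs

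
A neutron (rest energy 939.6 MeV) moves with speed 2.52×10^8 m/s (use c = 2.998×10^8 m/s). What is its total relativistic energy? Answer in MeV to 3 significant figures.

E ≈ 1730 MeV

β = v/c = 2.52×10^8 / 2.998×10^8 = 0.84056
γ = 1/√(1 − 0.84056²) = 1.8460
E = γm₀c² = 1.8460 × 939.6 MeV = 1730 MeV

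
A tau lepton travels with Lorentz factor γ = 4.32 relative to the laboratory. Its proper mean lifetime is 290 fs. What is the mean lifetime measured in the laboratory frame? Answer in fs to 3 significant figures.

γ = 4.32 (given)
Time dilation: Δt = γτ₀ = 4.32 × 290 fs = 1250 fs

Δt ≈ 1250 fs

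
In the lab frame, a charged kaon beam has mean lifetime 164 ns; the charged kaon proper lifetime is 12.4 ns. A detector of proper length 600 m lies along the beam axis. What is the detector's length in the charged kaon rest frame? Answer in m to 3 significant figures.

L ≈ 45.4 m

Time dilation ⇒ γ = Δt/τ₀ = 164/12.4 = 13.226
Length contraction: L = L₀/γ = 600/13.226 = 45.4 m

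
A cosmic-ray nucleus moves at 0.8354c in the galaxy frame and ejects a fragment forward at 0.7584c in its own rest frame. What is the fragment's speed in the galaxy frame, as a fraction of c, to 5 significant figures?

u ≈ 0.97566c

Compose boost 2: (0.7584 + 0.8354)/(1 + 0.7584×0.8354) = 1.5938/1.633567 = 0.97566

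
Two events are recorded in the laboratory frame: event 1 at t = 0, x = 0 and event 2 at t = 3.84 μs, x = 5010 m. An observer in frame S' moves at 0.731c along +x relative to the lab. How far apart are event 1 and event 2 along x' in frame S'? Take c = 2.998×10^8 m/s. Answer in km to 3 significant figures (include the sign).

Δx' ≈ 6.11 km

γ = 1/√(1 − 0.731²) = 1.4655
Δx' = γ(Δx − vΔt) = 1.4655 × (5010 m − 0.731×(2.998×10^8 m/s)×3.84×10^-6 s)
= 1.4655 × (4168.4 m) = 6.11 km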